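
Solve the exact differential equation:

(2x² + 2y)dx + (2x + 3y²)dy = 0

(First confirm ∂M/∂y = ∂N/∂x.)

Verify exactness: ∂M/∂y = ∂N/∂x ✓
Find F(x,y) such that ∂F/∂x = M, ∂F/∂y = N
Solution: 2x³/3 + 2xy + y³ = C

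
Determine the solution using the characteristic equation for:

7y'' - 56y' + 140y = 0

Characteristic equation: 7r² - 56r + 140 = 0
Divide by 7: r² - 8r + 20 = 0
Roots: r = 4 ± 2i (complex conjugates)
General solution: y = e^(4x)(C₁cos(2x) + C₂sin(2x))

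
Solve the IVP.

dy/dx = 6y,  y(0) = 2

General solution: y = Ce^(6x)
Applying IC y(0) = 2:
Particular solution: y = 2e^(6x)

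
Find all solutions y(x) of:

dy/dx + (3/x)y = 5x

Using integrating factor method:

General solution: y = x^2 + Cx^(-3)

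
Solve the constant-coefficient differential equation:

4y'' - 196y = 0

Characteristic equation: 4r² - 196 = 0
Divide by 4: r² - 49 = 0
Roots: r = 7, -7 (distinct real)
General solution: y = C₁e^(7x) + C₂e^(-7x)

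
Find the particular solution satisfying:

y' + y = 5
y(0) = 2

General solution: y = 5 + Ce^(-x)
Applying y(0) = 2: C = 2 - 5 = -3
Particular solution: y = 5 - 3e^(-x)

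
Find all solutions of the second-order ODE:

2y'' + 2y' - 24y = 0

Characteristic equation: 2r² + 2r - 24 = 0
Divide by 2: r² + r - 12 = 0
Roots: r = 3, -4 (distinct real)
General solution: y = C₁e^(3x) + C₂e^(-4x)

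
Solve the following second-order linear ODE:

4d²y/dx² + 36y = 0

Characteristic equation: 4r² + 36 = 0
Divide by 4: r² + 9 = 0
Roots: r = ±3i (complex conjugates)
General solution: y = C₁cos(3x) + C₂sin(3x)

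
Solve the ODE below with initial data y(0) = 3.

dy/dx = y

General solution: y = Ce^x
Applying IC y(0) = 3:
Particular solution: y = 3e^x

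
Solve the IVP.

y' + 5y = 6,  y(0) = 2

General solution: y = 6/5 + Ce^(-5x)
Applying y(0) = 2: C = 2 - 6/5 = 4/5
Particular solution: y = 6/5 + (4/5)e^(-5x)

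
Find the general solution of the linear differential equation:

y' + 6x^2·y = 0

Using integrating factor method:

General solution: y = Ce^(-2x^3)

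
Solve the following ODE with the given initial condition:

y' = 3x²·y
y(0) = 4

General solution: y = Ce^(x³)
Applying IC y(0) = 4:
Particular solution: y = 4e^(x³)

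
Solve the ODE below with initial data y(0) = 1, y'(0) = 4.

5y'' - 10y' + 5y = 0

General solution: y = (C₁ + C₂x)e^x
Repeated root r = 1
Applying ICs: C₁ = 1, C₂ = 3
Particular solution: y = (1 + 3x)e^x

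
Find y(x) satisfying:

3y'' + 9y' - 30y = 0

Characteristic equation: 3r² + 9r - 30 = 0
Divide by 3: r² + 3r - 10 = 0
Roots: r = 2, -5 (distinct real)
General solution: y = C₁e^(2x) + C₂e^(-5x)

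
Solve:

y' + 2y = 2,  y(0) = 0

General solution: y = 1 + Ce^(-2x)
Applying y(0) = 0: C = 0 - 1 = -1
Particular solution: y = 1 - e^(-2x)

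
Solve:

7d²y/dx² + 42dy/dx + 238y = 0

Characteristic equation: 7r² + 42r + 238 = 0
Divide by 7: r² + 6r + 34 = 0
Roots: r = -3 ± 5i (complex conjugates)
General solution: y = e^(-3x)(C₁cos(5x) + C₂sin(5x))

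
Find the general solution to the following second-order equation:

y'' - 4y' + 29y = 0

Characteristic equation: r² - 4r + 29 = 0
Roots: r = 2 ± 5i (complex conjugates)
General solution: y = e^(2x)(C₁cos(5x) + C₂sin(5x))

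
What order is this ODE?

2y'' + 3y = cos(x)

The order is 2 (highest derivative is of order 2).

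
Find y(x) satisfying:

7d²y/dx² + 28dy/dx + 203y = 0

Characteristic equation: 7r² + 28r + 203 = 0
Divide by 7: r² + 4r + 29 = 0
Roots: r = -2 ± 5i (complex conjugates)
General solution: y = e^(-2x)(C₁cos(5x) + C₂sin(5x))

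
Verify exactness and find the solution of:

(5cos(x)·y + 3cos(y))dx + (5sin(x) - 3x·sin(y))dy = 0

Verify exactness: ∂M/∂y = ∂N/∂x ✓
Find F(x,y) such that ∂F/∂x = M, ∂F/∂y = N
Solution: 5sin(x)·y + 3x·cos(y) = C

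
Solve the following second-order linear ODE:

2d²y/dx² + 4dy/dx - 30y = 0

Characteristic equation: 2r² + 4r - 30 = 0
Divide by 2: r² + 2r - 15 = 0
Roots: r = 3, -5 (distinct real)
General solution: y = C₁e^(3x) + C₂e^(-5x)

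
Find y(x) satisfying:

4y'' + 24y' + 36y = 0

Characteristic equation: 4r² + 24r + 36 = 0
Divide by 4: r² + 6r + 9 = 0
Factored: (r + 3)² = 0
Repeated root: r = -3
General solution: y = (C₁ + C₂x)e^(-3x)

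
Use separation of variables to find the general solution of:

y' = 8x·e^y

Separating variables and integrating:
-e^(-y) = 4x² + C

General solution: y = -ln(C - 4x²)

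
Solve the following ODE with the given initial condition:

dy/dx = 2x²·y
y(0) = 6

General solution: y = Ce^(2x³/3)
Applying IC y(0) = 6:
Particular solution: y = 6e^(2x³/3)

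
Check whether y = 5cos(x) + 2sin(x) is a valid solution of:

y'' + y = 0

Verification:
y'' = -5cos(x) - 2sin(x)
y'' + y = 0 ✓

Yes, it is a solution.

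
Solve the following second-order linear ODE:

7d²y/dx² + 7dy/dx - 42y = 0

Characteristic equation: 7r² + 7r - 42 = 0
Divide by 7: r² + r - 6 = 0
Roots: r = 2, -3 (distinct real)
General solution: y = C₁e^(2x) + C₂e^(-3x)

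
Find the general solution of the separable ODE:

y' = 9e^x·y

Separating variables and integrating:
ln|y| = 9e^x + C

General solution: y = Ce^(9e^x)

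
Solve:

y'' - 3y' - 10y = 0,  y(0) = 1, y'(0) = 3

General solution: y = C₁e^(5x) + C₂e^(-2x)
Applying ICs: C₁ = 5/7, C₂ = 2/7
Particular solution: y = (5/7)e^(5x) + (2/7)e^(-2x)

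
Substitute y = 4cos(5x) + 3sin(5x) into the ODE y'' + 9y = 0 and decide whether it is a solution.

Verification:
y'' = -100cos(5x) - 75sin(5x)
y'' + 9y ≠ 0 (frequency mismatch: got 25 instead of 9)

No, it is not a solution.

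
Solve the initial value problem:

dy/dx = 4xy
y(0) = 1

General solution: y = Ce^(2x²)
Applying IC y(0) = 1:
Particular solution: y = e^(2x²)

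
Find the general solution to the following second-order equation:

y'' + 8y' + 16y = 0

Characteristic equation: r² + 8r + 16 = 0
Factored: (r + 4)² = 0
Repeated root: r = -4
General solution: y = (C₁ + C₂x)e^(-4x)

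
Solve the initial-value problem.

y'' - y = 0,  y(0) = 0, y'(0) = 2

General solution: y = C₁e^x + C₂e^(-x)
Applying ICs: C₁ = 1, C₂ = -1
Particular solution: y = e^x - e^(-x)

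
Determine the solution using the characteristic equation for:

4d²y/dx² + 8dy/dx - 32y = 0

Characteristic equation: 4r² + 8r - 32 = 0
Divide by 4: r² + 2r - 8 = 0
Roots: r = 2, -4 (distinct real)
General solution: y = C₁e^(2x) + C₂e^(-4x)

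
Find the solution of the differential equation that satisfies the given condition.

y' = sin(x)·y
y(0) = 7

General solution: y = Ce^(-cos(x))
Applying IC y(0) = 7:
Particular solution: y = 7e^(1-cos(x))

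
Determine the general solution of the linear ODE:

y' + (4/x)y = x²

Using integrating factor method:

General solution: y = (1/7)x^3 + Cx^(-4)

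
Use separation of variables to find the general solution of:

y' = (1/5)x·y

Separating variables and integrating:
ln|y| = x^2/10 + C

General solution: y = Ce^(x^2/10)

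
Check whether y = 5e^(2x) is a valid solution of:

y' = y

Verification:
y = 5e^(2x)
y' = 10e^(2x)
But y = 5e^(2x)
y' ≠ y — the derivative does not match

No, it is not a solution.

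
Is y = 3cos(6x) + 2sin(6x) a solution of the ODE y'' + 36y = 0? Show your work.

Verification:
y'' = -108cos(6x) - 72sin(6x)
y'' + 36y = 0 ✓

Yes, it is a solution.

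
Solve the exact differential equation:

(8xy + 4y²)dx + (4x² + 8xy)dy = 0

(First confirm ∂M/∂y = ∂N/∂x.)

Verify exactness: ∂M/∂y = ∂N/∂x ✓
Find F(x,y) such that ∂F/∂x = M, ∂F/∂y = N
Solution: 4x²y + 4xy² = C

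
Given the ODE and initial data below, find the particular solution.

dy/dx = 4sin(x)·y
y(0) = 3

General solution: y = Ce^(-4cos(x))
Applying IC y(0) = 3:
Particular solution: y = 3e^(4(1-cos(x)))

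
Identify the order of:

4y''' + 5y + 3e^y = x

The order is 3 (highest derivative is of order 3).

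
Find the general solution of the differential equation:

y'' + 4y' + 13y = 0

Characteristic equation: r² + 4r + 13 = 0
Roots: r = -2 ± 3i (complex conjugates)
General solution: y = e^(-2x)(C₁cos(3x) + C₂sin(3x))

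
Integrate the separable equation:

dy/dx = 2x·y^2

Separating variables and integrating:
-1/y = x^2 + C

General solution: y^-1 = -x^2 + C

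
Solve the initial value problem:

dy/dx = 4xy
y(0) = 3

General solution: y = Ce^(2x²)
Applying IC y(0) = 3:
Particular solution: y = 3e^(2x²)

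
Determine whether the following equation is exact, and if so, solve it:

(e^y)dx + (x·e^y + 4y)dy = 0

Verify exactness: ∂M/∂y = ∂N/∂x ✓
Find F(x,y) such that ∂F/∂x = M, ∂F/∂y = N
Solution: x·e^y + 2y² = C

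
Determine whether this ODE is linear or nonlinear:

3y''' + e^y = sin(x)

Nonlinear (e^y is nonlinear in y)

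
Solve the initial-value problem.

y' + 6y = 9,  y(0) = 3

General solution: y = 3/2 + Ce^(-6x)
Applying y(0) = 3: C = 3 - 3/2 = 3/2
Particular solution: y = 3/2 + (3/2)e^(-6x)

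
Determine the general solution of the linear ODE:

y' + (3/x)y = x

Using integrating factor method:

General solution: y = (1/5)x^2 + Cx^(-3)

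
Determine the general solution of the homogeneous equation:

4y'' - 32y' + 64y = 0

Characteristic equation: 4r² - 32r + 64 = 0
Divide by 4: r² - 8r + 16 = 0
Factored: (r - 4)² = 0
Repeated root: r = 4
General solution: y = (C₁ + C₂x)e^(4x)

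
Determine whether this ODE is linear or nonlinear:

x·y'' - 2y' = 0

Linear (y and its derivatives appear to the first power only, no products of y terms)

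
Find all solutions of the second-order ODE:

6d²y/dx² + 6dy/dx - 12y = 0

Characteristic equation: 6r² + 6r - 12 = 0
Divide by 6: r² + r - 2 = 0
Roots: r = 1, -2 (distinct real)
General solution: y = C₁e^x + C₂e^(-2x)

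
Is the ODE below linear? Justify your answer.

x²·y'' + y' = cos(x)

Yes. Linear (y and its derivatives appear to the first power only, no products of y terms)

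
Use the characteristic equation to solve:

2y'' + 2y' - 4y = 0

Characteristic equation: 2r² + 2r - 4 = 0
Divide by 2: r² + r - 2 = 0
Roots: r = 1, -2 (distinct real)
General solution: y = C₁e^x + C₂e^(-2x)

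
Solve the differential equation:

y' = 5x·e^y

Separating variables and integrating:
-e^(-y) = 5x²/2 + C

General solution: y = -ln(C - 5x²/2)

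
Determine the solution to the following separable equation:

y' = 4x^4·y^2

Separating variables and integrating:
-1/y = 4x^5/5 + C

General solution: y^-1 = (-4/5)x^5 + C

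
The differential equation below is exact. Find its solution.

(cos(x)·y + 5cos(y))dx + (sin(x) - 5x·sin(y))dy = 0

Verify exactness: ∂M/∂y = ∂N/∂x ✓
Find F(x,y) such that ∂F/∂x = M, ∂F/∂y = N
Solution: sin(x)·y + 5x·cos(y) = C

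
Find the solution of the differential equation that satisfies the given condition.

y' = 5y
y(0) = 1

General solution: y = Ce^(5x)
Applying IC y(0) = 1:
Particular solution: y = e^(5x)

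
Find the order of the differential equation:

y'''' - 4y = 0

The order is 4 (highest derivative is of order 4).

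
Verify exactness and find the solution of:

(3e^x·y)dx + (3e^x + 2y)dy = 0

Verify exactness: ∂M/∂y = ∂N/∂x ✓
Find F(x,y) such that ∂F/∂x = M, ∂F/∂y = N
Solution: 3e^x·y + y² = C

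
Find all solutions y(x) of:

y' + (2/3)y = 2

Using integrating factor method:

General solution: y = 3 + Ce^(-2x/3)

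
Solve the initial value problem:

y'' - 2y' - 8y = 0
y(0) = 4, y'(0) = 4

General solution: y = C₁e^(4x) + C₂e^(-2x)
Applying ICs: C₁ = 2, C₂ = 2
Particular solution: y = 2e^(4x) + 2e^(-2x)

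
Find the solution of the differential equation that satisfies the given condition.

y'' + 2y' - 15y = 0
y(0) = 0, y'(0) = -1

General solution: y = C₁e^(3x) + C₂e^(-5x)
Applying ICs: C₁ = -1/8, C₂ = 1/8
Particular solution: y = -(1/8)e^(3x) + (1/8)e^(-5x)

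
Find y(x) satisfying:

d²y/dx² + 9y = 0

Characteristic equation: r² + 9 = 0
Roots: r = ±3i (complex conjugates)
General solution: y = C₁cos(3x) + C₂sin(3x)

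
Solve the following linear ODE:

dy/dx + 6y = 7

Using integrating factor method:

General solution: y = 7/6 + Ce^(-6x)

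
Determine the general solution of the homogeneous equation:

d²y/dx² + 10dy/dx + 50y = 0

Characteristic equation: r² + 10r + 50 = 0
Roots: r = -5 ± 5i (complex conjugates)
General solution: y = e^(-5x)(C₁cos(5x) + C₂sin(5x))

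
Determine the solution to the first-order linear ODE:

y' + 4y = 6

Using integrating factor method:

General solution: y = 3/2 + Ce^(-4x)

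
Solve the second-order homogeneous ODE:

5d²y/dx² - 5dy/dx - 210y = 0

Characteristic equation: 5r² - 5r - 210 = 0
Divide by 5: r² - r - 42 = 0
Roots: r = 7, -6 (distinct real)
General solution: y = C₁e^(7x) + C₂e^(-6x)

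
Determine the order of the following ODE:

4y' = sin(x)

The order is 1 (highest derivative is of order 1).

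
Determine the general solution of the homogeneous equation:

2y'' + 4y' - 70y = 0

Characteristic equation: 2r² + 4r - 70 = 0
Divide by 2: r² + 2r - 35 = 0
Roots: r = 5, -7 (distinct real)
General solution: y = C₁e^(5x) + C₂e^(-7x)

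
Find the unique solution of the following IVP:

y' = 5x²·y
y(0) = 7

General solution: y = Ce^(5x³/3)
Applying IC y(0) = 7:
Particular solution: y = 7e^(5x³/3)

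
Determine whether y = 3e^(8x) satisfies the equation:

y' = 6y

Verification:
y = 3e^(8x)
y' = 24e^(8x)
But 6y = 18e^(8x)
y' ≠ 6y — the derivative does not match

No, it is not a solution.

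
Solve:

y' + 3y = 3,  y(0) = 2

General solution: y = 1 + Ce^(-3x)
Applying y(0) = 2: C = 2 - 1 = 1
Particular solution: y = 1 + e^(-3x)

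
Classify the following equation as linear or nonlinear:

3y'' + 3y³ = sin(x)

Nonlinear (y³ term)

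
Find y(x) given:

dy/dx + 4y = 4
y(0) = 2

General solution: y = 1 + Ce^(-4x)
Applying y(0) = 2: C = 2 - 1 = 1
Particular solution: y = 1 + e^(-4x)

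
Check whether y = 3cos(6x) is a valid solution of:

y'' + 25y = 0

Verification:
y'' = -108cos(6x)
y'' + 25y ≠ 0 (frequency mismatch: got 36 instead of 25)

No, it is not a solution.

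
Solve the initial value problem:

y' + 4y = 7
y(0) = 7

General solution: y = 7/4 + Ce^(-4x)
Applying y(0) = 7: C = 7 - 7/4 = 21/4
Particular solution: y = 7/4 + (21/4)e^(-4x)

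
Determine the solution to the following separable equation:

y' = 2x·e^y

Separating variables and integrating:
-e^(-y) = x² + C

General solution: y = -ln(C - x²)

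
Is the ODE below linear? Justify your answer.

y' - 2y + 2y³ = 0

No. Nonlinear (y³ term)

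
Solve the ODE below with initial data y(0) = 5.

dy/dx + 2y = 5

General solution: y = 5/2 + Ce^(-2x)
Applying y(0) = 5: C = 5 - 5/2 = 5/2
Particular solution: y = 5/2 + (5/2)e^(-2x)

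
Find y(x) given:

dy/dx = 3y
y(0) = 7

General solution: y = Ce^(3x)
Applying IC y(0) = 7:
Particular solution: y = 7e^(3x)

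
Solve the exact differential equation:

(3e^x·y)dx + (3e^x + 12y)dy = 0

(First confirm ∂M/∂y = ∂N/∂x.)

Verify exactness: ∂M/∂y = ∂N/∂x ✓
Find F(x,y) such that ∂F/∂x = M, ∂F/∂y = N
Solution: 3e^x·y + 6y² = C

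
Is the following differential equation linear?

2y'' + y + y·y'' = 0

No. Nonlinear (y·y'' term)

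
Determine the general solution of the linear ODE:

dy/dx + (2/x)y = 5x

Using integrating factor method:

General solution: y = (5/4)x^2 + Cx^(-2)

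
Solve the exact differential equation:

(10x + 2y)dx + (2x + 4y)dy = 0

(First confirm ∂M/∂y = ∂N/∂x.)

Verify exactness: ∂M/∂y = ∂N/∂x ✓
Find F(x,y) such that ∂F/∂x = M, ∂F/∂y = N
Solution: 5x² + 2xy + 2y² = C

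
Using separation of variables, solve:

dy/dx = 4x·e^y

Separating variables and integrating:
-e^(-y) = 2x² + C

General solution: y = -ln(C - 2x²)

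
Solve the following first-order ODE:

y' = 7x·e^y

Separating variables and integrating:
-e^(-y) = 7x²/2 + C

General solution: y = -ln(C - 7x²/2)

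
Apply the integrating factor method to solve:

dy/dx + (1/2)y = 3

Using integrating factor method:

General solution: y = 6 + Ce^(-x/2)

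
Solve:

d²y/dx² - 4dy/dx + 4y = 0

Characteristic equation: r² - 4r + 4 = 0
Factored: (r - 2)² = 0
Repeated root: r = 2
General solution: y = (C₁ + C₂x)e^(2x)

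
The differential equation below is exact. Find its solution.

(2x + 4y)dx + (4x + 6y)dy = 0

Verify exactness: ∂M/∂y = ∂N/∂x ✓
Find F(x,y) such that ∂F/∂x = M, ∂F/∂y = N
Solution: x² + 4xy + 3y² = C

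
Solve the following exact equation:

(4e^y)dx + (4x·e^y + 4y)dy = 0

Verify exactness: ∂M/∂y = ∂N/∂x ✓
Find F(x,y) such that ∂F/∂x = M, ∂F/∂y = N
Solution: 4x·e^y + 2y² = C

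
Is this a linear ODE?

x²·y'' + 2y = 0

Yes. Linear (y and its derivatives appear to the first power only, no products of y terms)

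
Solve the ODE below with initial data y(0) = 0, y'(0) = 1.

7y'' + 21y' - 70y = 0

General solution: y = C₁e^(2x) + C₂e^(-5x)
Applying ICs: C₁ = 1/7, C₂ = -1/7
Particular solution: y = (1/7)e^(2x) - (1/7)e^(-5x)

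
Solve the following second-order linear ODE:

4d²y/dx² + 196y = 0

Characteristic equation: 4r² + 196 = 0
Divide by 4: r² + 49 = 0
Roots: r = ±7i (complex conjugates)
General solution: y = C₁cos(7x) + C₂sin(7x)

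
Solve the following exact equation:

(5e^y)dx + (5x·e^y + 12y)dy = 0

Verify exactness: ∂M/∂y = ∂N/∂x ✓
Find F(x,y) such that ∂F/∂x = M, ∂F/∂y = N
Solution: 5x·e^y + 6y² = C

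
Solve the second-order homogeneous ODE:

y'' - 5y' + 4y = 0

Characteristic equation: r² - 5r + 4 = 0
Roots: r = 1, 4 (distinct real)
General solution: y = C₁e^x + C₂e^(4x)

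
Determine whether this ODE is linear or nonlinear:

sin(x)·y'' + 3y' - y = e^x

Linear (y and its derivatives appear to the first power only, no products of y terms)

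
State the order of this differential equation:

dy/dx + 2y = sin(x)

The order is 1 (highest derivative is of order 1).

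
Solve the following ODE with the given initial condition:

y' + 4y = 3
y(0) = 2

General solution: y = 3/4 + Ce^(-4x)
Applying y(0) = 2: C = 2 - 3/4 = 5/4
Particular solution: y = 3/4 + (5/4)e^(-4x)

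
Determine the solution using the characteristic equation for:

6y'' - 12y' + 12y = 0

Characteristic equation: 6r² - 12r + 12 = 0
Divide by 6: r² - 2r + 2 = 0
Roots: r = 1 ± i (complex conjugates)
General solution: y = e^x(C₁cos(x) + C₂sin(x))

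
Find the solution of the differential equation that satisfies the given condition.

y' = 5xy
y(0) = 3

General solution: y = Ce^(5x²/2)
Applying IC y(0) = 3:
Particular solution: y = 3e^(5x²/2)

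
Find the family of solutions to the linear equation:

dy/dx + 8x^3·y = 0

Using integrating factor method:

General solution: y = Ce^(-2x^4)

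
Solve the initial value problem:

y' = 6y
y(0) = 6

General solution: y = Ce^(6x)
Applying IC y(0) = 6:
Particular solution: y = 6e^(6x)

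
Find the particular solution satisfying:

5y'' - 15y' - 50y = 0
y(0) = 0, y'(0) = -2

General solution: y = C₁e^(5x) + C₂e^(-2x)
Applying ICs: C₁ = -2/7, C₂ = 2/7
Particular solution: y = -(2/7)e^(5x) + (2/7)e^(-2x)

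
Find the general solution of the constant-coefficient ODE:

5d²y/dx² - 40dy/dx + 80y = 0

Characteristic equation: 5r² - 40r + 80 = 0
Divide by 5: r² - 8r + 16 = 0
Factored: (r - 4)² = 0
Repeated root: r = 4
General solution: y = (C₁ + C₂x)e^(4x)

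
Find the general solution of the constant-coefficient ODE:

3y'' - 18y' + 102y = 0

Characteristic equation: 3r² - 18r + 102 = 0
Divide by 3: r² - 6r + 34 = 0
Roots: r = 3 ± 5i (complex conjugates)
General solution: y = e^(3x)(C₁cos(5x) + C₂sin(5x))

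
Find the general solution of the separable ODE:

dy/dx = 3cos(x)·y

Separating variables and integrating:
ln|y| = 3sin(x) + C

General solution: y = Ce^(3sin(x))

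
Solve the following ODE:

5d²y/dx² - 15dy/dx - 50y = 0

Characteristic equation: 5r² - 15r - 50 = 0
Divide by 5: r² - 3r - 10 = 0
Roots: r = 5, -2 (distinct real)
General solution: y = C₁e^(5x) + C₂e^(-2x)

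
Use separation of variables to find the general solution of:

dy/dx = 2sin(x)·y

Separating variables and integrating:
ln|y| = -2cos(x) + C

General solution: y = Ce^(-2cos(x))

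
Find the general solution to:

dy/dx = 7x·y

Separating variables and integrating:
ln|y| = 7x^2/2 + C

General solution: y = Ce^(7x^2/2)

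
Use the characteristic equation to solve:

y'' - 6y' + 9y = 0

Characteristic equation: r² - 6r + 9 = 0
Factored: (r - 3)² = 0
Repeated root: r = 3
General solution: y = (C₁ + C₂x)e^(3x)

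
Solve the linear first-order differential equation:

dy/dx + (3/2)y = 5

Using integrating factor method:

General solution: y = 10/3 + Ce^(-3x/2)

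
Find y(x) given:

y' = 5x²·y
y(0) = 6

General solution: y = Ce^(5x³/3)
Applying IC y(0) = 6:
Particular solution: y = 6e^(5x³/3)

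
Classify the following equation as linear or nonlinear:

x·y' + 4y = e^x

Linear (y and its derivatives appear to the first power only, no products of y terms)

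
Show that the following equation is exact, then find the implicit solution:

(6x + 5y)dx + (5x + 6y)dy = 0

Verify exactness: ∂M/∂y = ∂N/∂x ✓
Find F(x,y) such that ∂F/∂x = M, ∂F/∂y = N
Solution: 3x² + 5xy + 3y² = C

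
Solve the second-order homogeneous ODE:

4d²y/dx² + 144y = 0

Characteristic equation: 4r² + 144 = 0
Divide by 4: r² + 36 = 0
Roots: r = ±6i (complex conjugates)
General solution: y = C₁cos(6x) + C₂sin(6x)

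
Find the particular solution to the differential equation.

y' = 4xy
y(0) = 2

General solution: y = Ce^(2x²)
Applying IC y(0) = 2:
Particular solution: y = 2e^(2x²)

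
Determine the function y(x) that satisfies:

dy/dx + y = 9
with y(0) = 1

General solution: y = 9 + Ce^(-x)
Applying y(0) = 1: C = 1 - 9 = -8
Particular solution: y = 9 - 8e^(-x)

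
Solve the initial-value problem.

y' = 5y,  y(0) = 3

General solution: y = Ce^(5x)
Applying IC y(0) = 3:
Particular solution: y = 3e^(5x)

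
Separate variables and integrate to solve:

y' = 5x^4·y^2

Separating variables and integrating:
-1/y = x^5 + C

General solution: y^-1 = -x^5 + C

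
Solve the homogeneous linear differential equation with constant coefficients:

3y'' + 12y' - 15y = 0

Characteristic equation: 3r² + 12r - 15 = 0
Divide by 3: r² + 4r - 5 = 0
Roots: r = 1, -5 (distinct real)
General solution: y = C₁e^x + C₂e^(-5x)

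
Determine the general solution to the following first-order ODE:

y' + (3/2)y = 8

Using integrating factor method:

General solution: y = 16/3 + Ce^(-3x/2)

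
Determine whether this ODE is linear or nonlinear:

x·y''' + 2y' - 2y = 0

Linear (y and its derivatives appear to the first power only, no products of y terms)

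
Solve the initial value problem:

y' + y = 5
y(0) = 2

General solution: y = 5 + Ce^(-x)
Applying y(0) = 2: C = 2 - 5 = -3
Particular solution: y = 5 - 3e^(-x)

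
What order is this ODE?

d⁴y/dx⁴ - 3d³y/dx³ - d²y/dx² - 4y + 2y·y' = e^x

The order is 4 (highest derivative is of order 4).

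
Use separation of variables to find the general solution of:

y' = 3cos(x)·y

Separating variables and integrating:
ln|y| = 3sin(x) + C

General solution: y = Ce^(3sin(x))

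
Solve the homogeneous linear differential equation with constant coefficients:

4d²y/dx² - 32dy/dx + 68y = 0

Characteristic equation: 4r² - 32r + 68 = 0
Divide by 4: r² - 8r + 17 = 0
Roots: r = 4 ± i (complex conjugates)
General solution: y = e^(4x)(C₁cos(x) + C₂sin(x))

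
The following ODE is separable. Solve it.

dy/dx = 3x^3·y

Separating variables and integrating:
ln|y| = 3x^4/4 + C

General solution: y = Ce^(3x^4/4)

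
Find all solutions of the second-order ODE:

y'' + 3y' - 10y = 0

Characteristic equation: r² + 3r - 10 = 0
Roots: r = 2, -5 (distinct real)
General solution: y = C₁e^(2x) + C₂e^(-5x)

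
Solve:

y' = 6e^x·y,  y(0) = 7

General solution: y = Ce^(6e^x)
Applying IC y(0) = 7:
Particular solution: y = 7e^(6(e^x - 1))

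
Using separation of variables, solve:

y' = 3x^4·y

Separating variables and integrating:
ln|y| = 3x^5/5 + C

General solution: y = Ce^(3x^5/5)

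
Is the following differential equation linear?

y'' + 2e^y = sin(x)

No. Nonlinear (e^y is nonlinear in y)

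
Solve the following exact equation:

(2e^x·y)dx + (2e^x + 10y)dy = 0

Verify exactness: ∂M/∂y = ∂N/∂x ✓
Find F(x,y) such that ∂F/∂x = M, ∂F/∂y = N
Solution: 2e^x·y + 5y² = C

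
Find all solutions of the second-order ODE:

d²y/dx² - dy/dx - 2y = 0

Characteristic equation: r² - r - 2 = 0
Roots: r = 2, -1 (distinct real)
General solution: y = C₁e^(2x) + C₂e^(-x)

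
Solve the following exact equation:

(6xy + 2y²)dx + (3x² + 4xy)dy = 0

Verify exactness: ∂M/∂y = ∂N/∂x ✓
Find F(x,y) such that ∂F/∂x = M, ∂F/∂y = N
Solution: 3x²y + 2xy² = C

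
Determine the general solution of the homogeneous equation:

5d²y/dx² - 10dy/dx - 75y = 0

Characteristic equation: 5r² - 10r - 75 = 0
Divide by 5: r² - 2r - 15 = 0
Roots: r = 5, -3 (distinct real)
General solution: y = C₁e^(5x) + C₂e^(-3x)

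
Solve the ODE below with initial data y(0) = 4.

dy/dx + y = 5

General solution: y = 5 + Ce^(-x)
Applying y(0) = 4: C = 4 - 5 = -1
Particular solution: y = 5 - e^(-x)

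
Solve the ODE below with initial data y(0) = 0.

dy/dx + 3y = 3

General solution: y = 1 + Ce^(-3x)
Applying y(0) = 0: C = 0 - 1 = -1
Particular solution: y = 1 - e^(-3x)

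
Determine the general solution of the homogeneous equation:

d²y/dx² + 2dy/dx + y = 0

Characteristic equation: r² + 2r + 1 = 0
Factored: (r + 1)² = 0
Repeated root: r = -1
General solution: y = (C₁ + C₂x)e^(-x)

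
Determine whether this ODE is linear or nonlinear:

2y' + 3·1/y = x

Nonlinear (1/y term)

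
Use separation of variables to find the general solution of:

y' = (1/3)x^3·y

Separating variables and integrating:
ln|y| = x^4/12 + C

General solution: y = Ce^(x^4/12)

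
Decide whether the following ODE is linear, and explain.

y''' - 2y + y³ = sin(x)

Nonlinear (y³ term)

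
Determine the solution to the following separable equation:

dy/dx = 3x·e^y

Separating variables and integrating:
-e^(-y) = 3x²/2 + C

General solution: y = -ln(C - 3x²/2)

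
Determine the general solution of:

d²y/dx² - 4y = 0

Characteristic equation: r² - 4 = 0
Roots: r = 2, -2 (distinct real)
General solution: y = C₁e^(2x) + C₂e^(-2x)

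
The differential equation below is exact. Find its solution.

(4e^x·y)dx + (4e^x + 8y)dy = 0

Verify exactness: ∂M/∂y = ∂N/∂x ✓
Find F(x,y) such that ∂F/∂x = M, ∂F/∂y = N
Solution: 4e^x·y + 4y² = C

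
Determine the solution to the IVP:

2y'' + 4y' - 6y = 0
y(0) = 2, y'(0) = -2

General solution: y = C₁e^x + C₂e^(-3x)
Applying ICs: C₁ = 1, C₂ = 1
Particular solution: y = e^x + e^(-3x)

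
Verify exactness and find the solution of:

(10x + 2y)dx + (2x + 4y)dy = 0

Verify exactness: ∂M/∂y = ∂N/∂x ✓
Find F(x,y) such that ∂F/∂x = M, ∂F/∂y = N
Solution: 5x² + 2xy + 2y² = C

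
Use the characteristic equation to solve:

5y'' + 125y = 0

Characteristic equation: 5r² + 125 = 0
Divide by 5: r² + 25 = 0
Roots: r = ±5i (complex conjugates)
General solution: y = C₁cos(5x) + C₂sin(5x)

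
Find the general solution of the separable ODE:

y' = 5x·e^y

Separating variables and integrating:
-e^(-y) = 5x²/2 + C

General solution: y = -ln(C - 5x²/2)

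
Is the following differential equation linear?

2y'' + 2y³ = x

No. Nonlinear (y³ term)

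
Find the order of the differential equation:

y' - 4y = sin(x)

The order is 1 (highest derivative is of order 1).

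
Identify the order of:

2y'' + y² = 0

The order is 2 (highest derivative is of order 2).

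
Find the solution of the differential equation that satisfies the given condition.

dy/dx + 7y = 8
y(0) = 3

General solution: y = 8/7 + Ce^(-7x)
Applying y(0) = 3: C = 3 - 8/7 = 13/7
Particular solution: y = 8/7 + (13/7)e^(-7x)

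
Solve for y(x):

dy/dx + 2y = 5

Using integrating factor method:

General solution: y = 5/2 + Ce^(-2x)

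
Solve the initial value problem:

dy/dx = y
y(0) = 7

General solution: y = Ce^x
Applying IC y(0) = 7:
Particular solution: y = 7e^x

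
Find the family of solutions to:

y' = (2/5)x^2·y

Separating variables and integrating:
ln|y| = 2x^3/15 + C

General solution: y = Ce^(2x^3/15)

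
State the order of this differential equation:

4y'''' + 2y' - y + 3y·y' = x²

The order is 4 (highest derivative is of order 4).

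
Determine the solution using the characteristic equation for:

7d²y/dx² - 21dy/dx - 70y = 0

Characteristic equation: 7r² - 21r - 70 = 0
Divide by 7: r² - 3r - 10 = 0
Roots: r = 5, -2 (distinct real)
General solution: y = C₁e^(5x) + C₂e^(-2x)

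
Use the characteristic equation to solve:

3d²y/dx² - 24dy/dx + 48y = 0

Characteristic equation: 3r² - 24r + 48 = 0
Divide by 3: r² - 8r + 16 = 0
Factored: (r - 4)² = 0
Repeated root: r = 4
General solution: y = (C₁ + C₂x)e^(4x)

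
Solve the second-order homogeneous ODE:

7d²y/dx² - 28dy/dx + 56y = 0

Characteristic equation: 7r² - 28r + 56 = 0
Divide by 7: r² - 4r + 8 = 0
Roots: r = 2 ± 2i (complex conjugates)
General solution: y = e^(2x)(C₁cos(2x) + C₂sin(2x))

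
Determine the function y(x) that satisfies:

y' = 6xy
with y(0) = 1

General solution: y = Ce^(3x²)
Applying IC y(0) = 1:
Particular solution: y = e^(3x²)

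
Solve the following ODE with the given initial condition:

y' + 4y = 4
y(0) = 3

General solution: y = 1 + Ce^(-4x)
Applying y(0) = 3: C = 3 - 1 = 2
Particular solution: y = 1 + 2e^(-4x)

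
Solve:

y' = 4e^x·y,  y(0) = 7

General solution: y = Ce^(4e^x)
Applying IC y(0) = 7:
Particular solution: y = 7e^(4(e^x - 1))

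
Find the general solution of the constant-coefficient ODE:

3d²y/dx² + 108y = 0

Characteristic equation: 3r² + 108 = 0
Divide by 3: r² + 36 = 0
Roots: r = ±6i (complex conjugates)
General solution: y = C₁cos(6x) + C₂sin(6x)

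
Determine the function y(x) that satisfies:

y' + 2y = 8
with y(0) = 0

General solution: y = 4 + Ce^(-2x)
Applying y(0) = 0: C = 0 - 4 = -4
Particular solution: y = 4 - 4e^(-2x)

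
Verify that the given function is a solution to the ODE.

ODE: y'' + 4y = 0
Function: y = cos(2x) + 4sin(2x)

Verification:
y'' = -4cos(2x) - 16sin(2x)
y'' + 4y = 0 ✓

Yes, it is a solution.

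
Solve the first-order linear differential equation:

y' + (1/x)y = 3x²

Using integrating factor method:

General solution: y = (3/4)x^3 + C/x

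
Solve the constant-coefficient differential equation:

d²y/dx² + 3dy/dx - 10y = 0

Characteristic equation: r² + 3r - 10 = 0
Roots: r = 2, -5 (distinct real)
General solution: y = C₁e^(2x) + C₂e^(-5x)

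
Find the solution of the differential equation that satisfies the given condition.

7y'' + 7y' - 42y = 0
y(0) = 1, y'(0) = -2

General solution: y = C₁e^(2x) + C₂e^(-3x)
Applying ICs: C₁ = 1/5, C₂ = 4/5
Particular solution: y = (1/5)e^(2x) + (4/5)e^(-3x)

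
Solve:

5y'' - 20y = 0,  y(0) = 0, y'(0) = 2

General solution: y = C₁e^(2x) + C₂e^(-2x)
Applying ICs: C₁ = 1/2, C₂ = -1/2
Particular solution: y = (1/2)e^(2x) - (1/2)e^(-2x)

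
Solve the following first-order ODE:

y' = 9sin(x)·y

Separating variables and integrating:
ln|y| = -9cos(x) + C

General solution: y = Ce^(-9cos(x))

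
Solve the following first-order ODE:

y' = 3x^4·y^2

Separating variables and integrating:
-1/y = 3x^5/5 + C

General solution: y^-1 = (-3/5)x^5 + C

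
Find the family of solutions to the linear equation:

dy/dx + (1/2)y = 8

Using integrating factor method:

General solution: y = 16 + Ce^(-x/2)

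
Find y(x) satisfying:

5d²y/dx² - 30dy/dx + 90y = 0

Characteristic equation: 5r² - 30r + 90 = 0
Divide by 5: r² - 6r + 18 = 0
Roots: r = 3 ± 3i (complex conjugates)
General solution: y = e^(3x)(C₁cos(3x) + C₂sin(3x))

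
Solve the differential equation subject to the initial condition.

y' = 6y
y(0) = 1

General solution: y = Ce^(6x)
Applying IC y(0) = 1:
Particular solution: y = e^(6x)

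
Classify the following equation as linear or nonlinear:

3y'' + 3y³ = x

Nonlinear (y³ term)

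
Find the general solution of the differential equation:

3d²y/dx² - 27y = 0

Characteristic equation: 3r² - 27 = 0
Divide by 3: r² - 9 = 0
Roots: r = 3, -3 (distinct real)
General solution: y = C₁e^(3x) + C₂e^(-3x)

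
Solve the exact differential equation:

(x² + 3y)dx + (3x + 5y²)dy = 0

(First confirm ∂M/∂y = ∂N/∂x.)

Verify exactness: ∂M/∂y = ∂N/∂x ✓
Find F(x,y) such that ∂F/∂x = M, ∂F/∂y = N
Solution: x³/3 + 3xy + 5y³/3 = C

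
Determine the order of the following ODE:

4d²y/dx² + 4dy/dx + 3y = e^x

The order is 2 (highest derivative is of order 2).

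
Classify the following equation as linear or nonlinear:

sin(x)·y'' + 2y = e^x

Linear (y and its derivatives appear to the first power only, no products of y terms)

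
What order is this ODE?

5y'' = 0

The order is 2 (highest derivative is of order 2).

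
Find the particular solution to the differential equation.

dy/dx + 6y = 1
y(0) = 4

General solution: y = 1/6 + Ce^(-6x)
Applying y(0) = 4: C = 4 - 1/6 = 23/6
Particular solution: y = 1/6 + (23/6)e^(-6x)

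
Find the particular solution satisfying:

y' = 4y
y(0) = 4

General solution: y = Ce^(4x)
Applying IC y(0) = 4:
Particular solution: y = 4e^(4x)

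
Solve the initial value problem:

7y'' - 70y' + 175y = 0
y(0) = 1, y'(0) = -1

General solution: y = (C₁ + C₂x)e^(5x)
Repeated root r = 5
Applying ICs: C₁ = 1, C₂ = -6
Particular solution: y = (1 - 6x)e^(5x)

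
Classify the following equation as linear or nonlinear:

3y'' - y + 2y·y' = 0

Nonlinear (product y·y')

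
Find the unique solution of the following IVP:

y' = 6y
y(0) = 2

General solution: y = Ce^(6x)
Applying IC y(0) = 2:
Particular solution: y = 2e^(6x)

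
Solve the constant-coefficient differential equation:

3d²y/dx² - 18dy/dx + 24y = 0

Characteristic equation: 3r² - 18r + 24 = 0
Divide by 3: r² - 6r + 8 = 0
Roots: r = 4, 2 (distinct real)
General solution: y = C₁e^(4x) + C₂e^(2x)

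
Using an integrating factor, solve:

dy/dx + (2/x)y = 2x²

Using integrating factor method:

General solution: y = (2/5)x^3 + Cx^(-2)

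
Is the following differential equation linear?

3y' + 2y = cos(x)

Yes. Linear (y and its derivatives appear to the first power only, no products of y terms)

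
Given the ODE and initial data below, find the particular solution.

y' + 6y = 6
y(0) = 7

General solution: y = 1 + Ce^(-6x)
Applying y(0) = 7: C = 7 - 1 = 6
Particular solution: y = 1 + 6e^(-6x)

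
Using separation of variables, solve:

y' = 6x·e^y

Separating variables and integrating:
-e^(-y) = 3x² + C

General solution: y = -ln(C - 3x²)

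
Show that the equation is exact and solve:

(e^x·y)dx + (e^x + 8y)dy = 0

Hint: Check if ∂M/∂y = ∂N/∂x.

Verify exactness: ∂M/∂y = ∂N/∂x ✓
Find F(x,y) such that ∂F/∂x = M, ∂F/∂y = N
Solution: e^x·y + 4y² = C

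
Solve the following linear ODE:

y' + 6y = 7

Using integrating factor method:

General solution: y = 7/6 + Ce^(-6x)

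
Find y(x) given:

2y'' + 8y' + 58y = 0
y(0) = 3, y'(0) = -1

General solution: y = e^(-2x)(C₁cos(5x) + C₂sin(5x))
Complex roots r = -2 ± 5i
Applying ICs: C₁ = 3, C₂ = 1
Particular solution: y = e^(-2x)(3cos(5x) + sin(5x))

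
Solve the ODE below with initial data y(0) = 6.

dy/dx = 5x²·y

General solution: y = Ce^(5x³/3)
Applying IC y(0) = 6:
Particular solution: y = 6e^(5x³/3)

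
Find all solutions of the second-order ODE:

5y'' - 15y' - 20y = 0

Characteristic equation: 5r² - 15r - 20 = 0
Divide by 5: r² - 3r - 4 = 0
Roots: r = 4, -1 (distinct real)
General solution: y = C₁e^(4x) + C₂e^(-x)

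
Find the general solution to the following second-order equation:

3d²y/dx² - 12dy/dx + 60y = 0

Characteristic equation: 3r² - 12r + 60 = 0
Divide by 3: r² - 4r + 20 = 0
Roots: r = 2 ± 4i (complex conjugates)
General solution: y = e^(2x)(C₁cos(4x) + C₂sin(4x))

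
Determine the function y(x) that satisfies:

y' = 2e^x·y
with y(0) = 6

General solution: y = Ce^(2e^x)
Applying IC y(0) = 6:
Particular solution: y = 6e^(2(e^x - 1))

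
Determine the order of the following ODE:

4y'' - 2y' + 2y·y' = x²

The order is 2 (highest derivative is of order 2).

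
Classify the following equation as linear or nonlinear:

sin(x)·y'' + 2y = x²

Linear (y and its derivatives appear to the first power only, no products of y terms)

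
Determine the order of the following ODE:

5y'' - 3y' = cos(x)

The order is 2 (highest derivative is of order 2).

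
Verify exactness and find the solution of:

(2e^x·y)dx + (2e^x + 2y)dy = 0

Verify exactness: ∂M/∂y = ∂N/∂x ✓
Find F(x,y) such that ∂F/∂x = M, ∂F/∂y = N
Solution: 2e^x·y + y² = C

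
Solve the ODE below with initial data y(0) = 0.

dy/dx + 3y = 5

General solution: y = 5/3 + Ce^(-3x)
Applying y(0) = 0: C = 0 - 5/3 = -5/3
Particular solution: y = 5/3 - (5/3)e^(-3x)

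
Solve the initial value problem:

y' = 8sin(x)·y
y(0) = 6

General solution: y = Ce^(-8cos(x))
Applying IC y(0) = 6:
Particular solution: y = 6e^(8(1-cos(x)))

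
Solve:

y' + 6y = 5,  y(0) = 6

General solution: y = 5/6 + Ce^(-6x)
Applying y(0) = 6: C = 6 - 5/6 = 31/6
Particular solution: y = 5/6 + (31/6)e^(-6x)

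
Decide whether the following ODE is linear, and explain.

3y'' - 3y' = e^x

Linear (y and its derivatives appear to the first power only, no products of y terms)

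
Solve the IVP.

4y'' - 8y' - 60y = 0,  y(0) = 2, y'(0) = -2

General solution: y = C₁e^(5x) + C₂e^(-3x)
Applying ICs: C₁ = 1/2, C₂ = 3/2
Particular solution: y = (1/2)e^(5x) + (3/2)e^(-3x)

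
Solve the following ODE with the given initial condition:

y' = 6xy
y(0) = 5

General solution: y = Ce^(3x²)
Applying IC y(0) = 5:
Particular solution: y = 5e^(3x²)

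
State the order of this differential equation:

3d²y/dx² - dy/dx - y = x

The order is 2 (highest derivative is of order 2).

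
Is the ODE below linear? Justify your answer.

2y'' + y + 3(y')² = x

No. Nonlinear ((y')² term)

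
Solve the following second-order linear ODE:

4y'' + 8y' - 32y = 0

Characteristic equation: 4r² + 8r - 32 = 0
Divide by 4: r² + 2r - 8 = 0
Roots: r = 2, -4 (distinct real)
General solution: y = C₁e^(2x) + C₂e^(-4x)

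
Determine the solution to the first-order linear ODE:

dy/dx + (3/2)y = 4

Using integrating factor method:

General solution: y = 8/3 + Ce^(-3x/2)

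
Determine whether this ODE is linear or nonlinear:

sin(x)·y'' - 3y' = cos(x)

Linear (y and its derivatives appear to the first power only, no products of y terms)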